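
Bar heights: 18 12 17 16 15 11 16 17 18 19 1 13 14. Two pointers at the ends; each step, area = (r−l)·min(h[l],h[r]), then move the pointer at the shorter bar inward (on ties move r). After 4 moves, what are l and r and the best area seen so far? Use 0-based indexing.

l=1, r=9, best area=168

[0,12] min(18,14)*12=168 best=168 * → r--
[0,11] min(18,13)*11=143 best=168 → r--
[0,10] min(18,1)*10=10 best=168 → r--
[0,9] min(18,19)*9=162 best=168 → l++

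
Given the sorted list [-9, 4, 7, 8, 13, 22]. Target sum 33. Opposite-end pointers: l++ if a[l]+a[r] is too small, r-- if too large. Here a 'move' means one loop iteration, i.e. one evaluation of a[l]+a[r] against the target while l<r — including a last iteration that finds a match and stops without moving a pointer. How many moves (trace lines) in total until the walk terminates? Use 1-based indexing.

[1,6] -9+22=13 <33 → l++
[2,6] 4+22=26 <33 → l++
[3,6] 7+22=29 <33 → l++
[4,6] 8+22=30 <33 → l++
[5,6] 13+22=35 >33 → r--

5 moves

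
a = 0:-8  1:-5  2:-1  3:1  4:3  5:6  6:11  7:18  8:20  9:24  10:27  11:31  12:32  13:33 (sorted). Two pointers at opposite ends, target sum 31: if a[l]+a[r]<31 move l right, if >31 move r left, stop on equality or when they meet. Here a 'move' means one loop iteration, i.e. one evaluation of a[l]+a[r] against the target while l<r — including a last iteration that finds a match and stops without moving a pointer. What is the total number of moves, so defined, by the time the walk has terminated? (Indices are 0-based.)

l=0 r=13: -8+33=25 <31, l++
l=1 r=13: -5+33=28 <31, l++
l=2 r=13: -1+33=32 >31, r--
l=2 r=12: -1+32=31, found

4 moves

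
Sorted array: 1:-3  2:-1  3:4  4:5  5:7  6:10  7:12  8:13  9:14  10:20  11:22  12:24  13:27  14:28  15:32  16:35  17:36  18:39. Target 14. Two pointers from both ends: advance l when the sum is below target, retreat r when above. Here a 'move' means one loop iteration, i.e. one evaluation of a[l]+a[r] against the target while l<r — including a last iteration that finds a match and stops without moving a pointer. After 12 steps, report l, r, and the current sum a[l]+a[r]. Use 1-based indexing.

l=3, r=8, sum=17

l=1 r=18: -3+39=36 >14, r--
l=1 r=17: -3+36=33 >14, r--
l=1 r=16: -3+35=32 >14, r--
l=1 r=15: -3+32=29 >14, r--
l=1 r=14: -3+28=25 >14, r--
l=1 r=13: -3+27=24 >14, r--
l=1 r=12: -3+24=21 >14, r--
l=1 r=11: -3+22=19 >14, r--
l=1 r=10: -3+20=17 >14, r--
l=1 r=9: -3+14=11 <14, l++
l=2 r=9: -1+14=13 <14, l++
l=3 r=9: 4+14=18 >14, r--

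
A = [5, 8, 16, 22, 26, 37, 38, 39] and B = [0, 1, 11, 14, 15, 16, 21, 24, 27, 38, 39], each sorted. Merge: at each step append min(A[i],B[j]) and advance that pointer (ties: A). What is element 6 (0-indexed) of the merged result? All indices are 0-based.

[i=0,j=0] A[i]=5>B[j]=0 take 0 → j++
[i=0,j=1] A[i]=5>B[j]=1 take 1 → j++
[i=0,j=2] A[i]=5<=B[j]=11 take 5 → i++
[i=1,j=2] A[i]=8<=B[j]=11 take 8 → i++
[i=2,j=2] A[i]=16>B[j]=11 take 11 → j++
[i=2,j=3] A[i]=16>B[j]=14 take 14 → j++
[i=2,j=4] A[i]=16>B[j]=15 take 15 → j++
[i=2,j=5] A[i]=16<=B[j]=16 take 16 → i++
[i=3,j=5] A[i]=22>B[j]=16 take 16 → j++
[i=3,j=6] A[i]=22>B[j]=21 take 21 → j++
[i=3,j=7] A[i]=22<=B[j]=24 take 22 → i++
[i=4,j=7] A[i]=26>B[j]=24 take 24 → j++
[i=4,j=8] A[i]=26<=B[j]=27 take 26 → i++
[i=5,j=8] A[i]=37>B[j]=27 take 27 → j++
[i=5,j=9] A[i]=37<=B[j]=38 take 37 → i++
[i=6,j=9] A[i]=38<=B[j]=38 take 38 → i++
[i=7,j=9] A[i]=39>B[j]=38 take 38 → j++
[i=7,j=10] A[i]=39<=B[j]=39 take 39 → i++
[i=8,j=10] A done, take B[j]=39 → j++

merged[6] = 15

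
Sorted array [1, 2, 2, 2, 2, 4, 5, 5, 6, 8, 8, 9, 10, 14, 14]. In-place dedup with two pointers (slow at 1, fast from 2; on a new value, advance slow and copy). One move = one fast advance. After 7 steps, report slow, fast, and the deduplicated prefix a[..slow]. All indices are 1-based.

(s=1,f=2) a[fast]=2≠a[slow]=1 write a[2]=2 → slow++,fast++
(s=2,f=3) a[fast]=2=a[slow] dup → fast++
(s=2,f=4) a[fast]=2=a[slow] dup → fast++
(s=2,f=5) a[fast]=2=a[slow] dup → fast++
(s=2,f=6) a[fast]=4≠a[slow]=2 write a[3]=4 → slow++,fast++
(s=3,f=7) a[fast]=5≠a[slow]=4 write a[4]=5 → slow++,fast++
(s=4,f=8) a[fast]=5=a[slow] dup → fast++

slow=4, fast=9, prefix=[1, 2, 4, 5]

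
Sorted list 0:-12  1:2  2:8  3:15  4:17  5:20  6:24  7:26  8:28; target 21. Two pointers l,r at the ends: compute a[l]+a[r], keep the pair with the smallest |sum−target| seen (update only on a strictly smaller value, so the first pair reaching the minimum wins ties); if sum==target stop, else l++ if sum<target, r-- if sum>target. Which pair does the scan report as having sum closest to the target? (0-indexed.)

l=0 r=8: -12+28=16 d=5 *, l++
l=1 r=8: 2+28=30 d=9, r--
l=1 r=7: 2+26=28 d=7, r--
l=1 r=6: 2+24=26 d=5, r--
l=1 r=5: 2+20=22 d=1 *, r--
l=1 r=4: 2+17=19 d=2, l++
l=2 r=4: 8+17=25 d=4, r--
l=2 r=3: 8+15=23 d=2, r--

pair (2, 20) with sum 22 (|Δ|=1)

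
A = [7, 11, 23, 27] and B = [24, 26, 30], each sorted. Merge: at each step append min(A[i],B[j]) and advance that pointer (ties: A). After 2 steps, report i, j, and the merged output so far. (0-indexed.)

i=0 j=0: A[i]=7<=B[j]=24 take 7, i++
i=1 j=0: A[i]=11<=B[j]=24 take 11, i++

i=2, j=0, merged so far=[7, 11]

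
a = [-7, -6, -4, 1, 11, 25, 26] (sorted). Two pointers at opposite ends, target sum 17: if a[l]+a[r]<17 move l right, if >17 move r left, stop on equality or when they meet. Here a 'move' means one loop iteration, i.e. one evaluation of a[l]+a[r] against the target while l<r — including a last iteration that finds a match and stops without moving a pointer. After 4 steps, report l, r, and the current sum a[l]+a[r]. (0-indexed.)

l=2, r=4, sum=7

l=0 r=6: -7+26=19 >17, r--
l=0 r=5: -7+25=18 >17, r--
l=0 r=4: -7+11=4 <17, l++
l=1 r=4: -6+11=5 <17, l++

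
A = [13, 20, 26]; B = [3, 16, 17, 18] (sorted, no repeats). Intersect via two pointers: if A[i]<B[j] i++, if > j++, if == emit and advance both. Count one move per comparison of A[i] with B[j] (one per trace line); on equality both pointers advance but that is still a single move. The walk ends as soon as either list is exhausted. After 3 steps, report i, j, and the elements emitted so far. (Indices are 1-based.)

i=1 j=1: 13>3, j++
i=1 j=2: 13<16, i++
i=2 j=2: 20>16, j++

i=2, j=3, emitted=[]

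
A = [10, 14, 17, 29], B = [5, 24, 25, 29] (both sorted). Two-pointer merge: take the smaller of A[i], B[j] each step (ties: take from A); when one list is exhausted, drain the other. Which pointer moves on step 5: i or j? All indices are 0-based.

i=0 j=0: A[i]=10>B[j]=5 take 5, j++
i=0 j=1: A[i]=10<=B[j]=24 take 10, i++
i=1 j=1: A[i]=14<=B[j]=24 take 14, i++
i=2 j=1: A[i]=17<=B[j]=24 take 17, i++
i=3 j=1: A[i]=29>B[j]=24 take 24, j++

j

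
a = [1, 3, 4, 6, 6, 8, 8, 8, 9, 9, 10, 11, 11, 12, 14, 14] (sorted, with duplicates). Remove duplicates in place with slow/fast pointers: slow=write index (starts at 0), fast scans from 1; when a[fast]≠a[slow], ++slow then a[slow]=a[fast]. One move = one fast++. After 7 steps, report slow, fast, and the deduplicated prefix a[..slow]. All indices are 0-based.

slow=4, fast=8, prefix=[1, 3, 4, 6, 8]

slow=0 fast=1: a[fast]=3≠a[slow]=1 write a[1]=3, slow++,fast++
slow=1 fast=2: a[fast]=4≠a[slow]=3 write a[2]=4, slow++,fast++
slow=2 fast=3: a[fast]=6≠a[slow]=4 write a[3]=6, slow++,fast++
slow=3 fast=4: a[fast]=6=a[slow] dup, fast++
slow=3 fast=5: a[fast]=8≠a[slow]=6 write a[4]=8, slow++,fast++
slow=4 fast=6: a[fast]=8=a[slow] dup, fast++
slow=4 fast=7: a[fast]=8=a[slow] dup, fast++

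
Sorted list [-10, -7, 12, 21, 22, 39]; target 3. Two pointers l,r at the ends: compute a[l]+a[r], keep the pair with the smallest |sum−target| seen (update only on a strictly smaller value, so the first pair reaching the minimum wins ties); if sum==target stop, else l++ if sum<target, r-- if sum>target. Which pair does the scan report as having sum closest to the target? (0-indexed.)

pair (-10, 12) with sum 2 (|Δ|=1)

l=0 r=5: -10+39=29 d=26 *, r--
l=0 r=4: -10+22=12 d=9 *, r--
l=0 r=3: -10+21=11 d=8 *, r--
l=0 r=2: -10+12=2 d=1 *, l++
l=1 r=2: -7+12=5 d=2, r--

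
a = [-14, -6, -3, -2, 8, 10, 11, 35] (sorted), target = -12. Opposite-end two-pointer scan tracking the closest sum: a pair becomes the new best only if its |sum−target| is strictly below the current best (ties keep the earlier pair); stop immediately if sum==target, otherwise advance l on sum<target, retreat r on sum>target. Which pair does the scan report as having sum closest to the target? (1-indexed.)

pair (-6, -3) with sum -9 (|Δ|=3)

[1,8] -14+35=21 d=33 * → r--
[1,7] -14+11=-3 d=9 * → r--
[1,6] -14+10=-4 d=8 * → r--
[1,5] -14+8=-6 d=6 * → r--
[1,4] -14+-2=-16 d=4 * → l++
[2,4] -6+-2=-8 d=4 → r--
[2,3] -6+-3=-9 d=3 * → r--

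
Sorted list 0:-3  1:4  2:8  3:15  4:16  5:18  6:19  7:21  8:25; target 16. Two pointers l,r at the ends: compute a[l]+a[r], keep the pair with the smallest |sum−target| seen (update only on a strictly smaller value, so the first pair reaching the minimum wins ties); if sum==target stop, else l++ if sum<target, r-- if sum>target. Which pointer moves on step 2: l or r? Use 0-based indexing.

l=0 r=8: -3+25=22 d=6 *, r--
l=0 r=7: -3+21=18 d=2 *, r--

r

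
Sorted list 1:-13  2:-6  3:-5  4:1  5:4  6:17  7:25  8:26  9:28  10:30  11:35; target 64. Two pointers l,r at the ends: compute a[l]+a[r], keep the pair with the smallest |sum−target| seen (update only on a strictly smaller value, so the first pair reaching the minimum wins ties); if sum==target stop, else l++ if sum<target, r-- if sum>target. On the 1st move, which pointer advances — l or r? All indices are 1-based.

l

[1,11] -13+35=22 d=42 * → l++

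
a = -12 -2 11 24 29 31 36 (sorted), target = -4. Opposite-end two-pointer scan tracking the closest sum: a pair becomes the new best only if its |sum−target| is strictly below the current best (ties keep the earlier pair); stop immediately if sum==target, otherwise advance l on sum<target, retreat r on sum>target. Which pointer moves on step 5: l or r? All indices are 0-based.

l=0 r=6: -12+36=24 d=28 *, r--
l=0 r=5: -12+31=19 d=23 *, r--
l=0 r=4: -12+29=17 d=21 *, r--
l=0 r=3: -12+24=12 d=16 *, r--
l=0 r=2: -12+11=-1 d=3 *, r--

r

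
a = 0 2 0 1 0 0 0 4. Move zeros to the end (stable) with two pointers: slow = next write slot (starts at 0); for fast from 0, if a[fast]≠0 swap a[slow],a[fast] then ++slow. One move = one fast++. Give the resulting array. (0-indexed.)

slow=0 fast=0: a[fast]=0, fast++
slow=0 fast=1: a[fast]=2≠0 swap→a[0]=2, slow++,fast++
slow=1 fast=2: a[fast]=0, fast++
slow=1 fast=3: a[fast]=1≠0 swap→a[1]=1, slow++,fast++
slow=2 fast=4: a[fast]=0, fast++
slow=2 fast=5: a[fast]=0, fast++
slow=2 fast=6: a[fast]=0, fast++
slow=2 fast=7: a[fast]=4≠0 swap→a[2]=4, slow++,fast++

[2, 1, 4, 0, 0, 0, 0, 0]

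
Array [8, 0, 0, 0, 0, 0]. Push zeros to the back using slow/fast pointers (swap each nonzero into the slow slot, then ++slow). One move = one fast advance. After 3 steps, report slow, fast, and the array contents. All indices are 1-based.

slow=2, fast=4, a=[8, 0, 0, 0, 0, 0]

slow=1 fast=1: a[fast]=8≠0 swap→a[1]=8, slow++,fast++
slow=2 fast=2: a[fast]=0, fast++
slow=2 fast=3: a[fast]=0, fast++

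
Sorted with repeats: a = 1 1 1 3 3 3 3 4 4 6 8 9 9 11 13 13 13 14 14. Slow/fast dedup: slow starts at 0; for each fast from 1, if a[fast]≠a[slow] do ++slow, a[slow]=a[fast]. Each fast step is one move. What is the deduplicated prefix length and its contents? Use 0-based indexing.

length 9; prefix = [1, 3, 4, 6, 8, 9, 11, 13, 14]

(s=0,f=1) a[fast]=1=a[slow] dup → fast++
(s=0,f=2) a[fast]=1=a[slow] dup → fast++
(s=0,f=3) a[fast]=3≠a[slow]=1 write a[1]=3 → slow++,fast++
(s=1,f=4) a[fast]=3=a[slow] dup → fast++
(s=1,f=5) a[fast]=3=a[slow] dup → fast++
(s=1,f=6) a[fast]=3=a[slow] dup → fast++
(s=1,f=7) a[fast]=4≠a[slow]=3 write a[2]=4 → slow++,fast++
(s=2,f=8) a[fast]=4=a[slow] dup → fast++
(s=2,f=9) a[fast]=6≠a[slow]=4 write a[3]=6 → slow++,fast++
(s=3,f=10) a[fast]=8≠a[slow]=6 write a[4]=8 → slow++,fast++
(s=4,f=11) a[fast]=9≠a[slow]=8 write a[5]=9 → slow++,fast++
(s=5,f=12) a[fast]=9=a[slow] dup → fast++
(s=5,f=13) a[fast]=11≠a[slow]=9 write a[6]=11 → slow++,fast++
(s=6,f=14) a[fast]=13≠a[slow]=11 write a[7]=13 → slow++,fast++
(s=7,f=15) a[fast]=13=a[slow] dup → fast++
(s=7,f=16) a[fast]=13=a[slow] dup → fast++
(s=7,f=17) a[fast]=14≠a[slow]=13 write a[8]=14 → slow++,fast++
(s=8,f=18) a[fast]=14=a[slow] dup → fast++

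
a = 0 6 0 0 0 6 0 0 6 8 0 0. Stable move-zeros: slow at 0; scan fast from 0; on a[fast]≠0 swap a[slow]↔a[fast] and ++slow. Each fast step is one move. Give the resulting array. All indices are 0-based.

(s=0,f=0) a[fast]=0 → fast++
(s=0,f=1) a[fast]=6≠0 swap→a[0]=6 → slow++,fast++
(s=1,f=2) a[fast]=0 → fast++
(s=1,f=3) a[fast]=0 → fast++
(s=1,f=4) a[fast]=0 → fast++
(s=1,f=5) a[fast]=6≠0 swap→a[1]=6 → slow++,fast++
(s=2,f=6) a[fast]=0 → fast++
(s=2,f=7) a[fast]=0 → fast++
(s=2,f=8) a[fast]=6≠0 swap→a[2]=6 → slow++,fast++
(s=3,f=9) a[fast]=8≠0 swap→a[3]=8 → slow++,fast++
(s=4,f=10) a[fast]=0 → fast++
(s=4,f=11) a[fast]=0 → fast++

[6, 6, 6, 8, 0, 0, 0, 0, 0, 0, 0, 0]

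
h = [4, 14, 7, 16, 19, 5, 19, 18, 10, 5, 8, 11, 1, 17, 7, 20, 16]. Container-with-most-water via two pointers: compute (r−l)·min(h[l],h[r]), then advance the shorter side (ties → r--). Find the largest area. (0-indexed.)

l=0 r=16: min(4,16)*16=64 best=64 *, l++
l=1 r=16: min(14,16)*15=210 best=210 *, l++
l=2 r=16: min(7,16)*14=98 best=210, l++
l=3 r=16: min(16,16)*13=208 best=210, r--
l=3 r=15: min(16,20)*12=192 best=210, l++
l=4 r=15: min(19,20)*11=209 best=210, l++
l=5 r=15: min(5,20)*10=50 best=210, l++
l=6 r=15: min(19,20)*9=171 best=210, l++
l=7 r=15: min(18,20)*8=144 best=210, l++
l=8 r=15: min(10,20)*7=70 best=210, l++
l=9 r=15: min(5,20)*6=30 best=210, l++
l=10 r=15: min(8,20)*5=40 best=210, l++
l=11 r=15: min(11,20)*4=44 best=210, l++
l=12 r=15: min(1,20)*3=3 best=210, l++
l=13 r=15: min(17,20)*2=34 best=210, l++
l=14 r=15: min(7,20)*1=7 best=210, l++

max area = 210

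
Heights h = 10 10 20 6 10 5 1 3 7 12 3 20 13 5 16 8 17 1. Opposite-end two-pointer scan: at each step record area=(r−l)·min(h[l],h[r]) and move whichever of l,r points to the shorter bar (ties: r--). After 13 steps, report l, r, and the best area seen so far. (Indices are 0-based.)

l=2, r=6, best area=238

l=0 r=17: min(10,1)*17=17 best=17 *, r--
l=0 r=16: min(10,17)*16=160 best=160 *, l++
l=1 r=16: min(10,17)*15=150 best=160, l++
l=2 r=16: min(20,17)*14=238 best=238 *, r--
l=2 r=15: min(20,8)*13=104 best=238, r--
l=2 r=14: min(20,16)*12=192 best=238, r--
l=2 r=13: min(20,5)*11=55 best=238, r--
l=2 r=12: min(20,13)*10=130 best=238, r--
l=2 r=11: min(20,20)*9=180 best=238, r--
l=2 r=10: min(20,3)*8=24 best=238, r--
l=2 r=9: min(20,12)*7=84 best=238, r--
l=2 r=8: min(20,7)*6=42 best=238, r--
l=2 r=7: min(20,3)*5=15 best=238, r--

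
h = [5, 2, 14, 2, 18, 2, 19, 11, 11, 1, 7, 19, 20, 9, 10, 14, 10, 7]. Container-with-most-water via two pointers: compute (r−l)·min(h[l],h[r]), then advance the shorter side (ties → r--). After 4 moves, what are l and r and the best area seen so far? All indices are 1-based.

l=3, r=16, best area=140

l=1 r=18: min(5,7)*17=85 best=85 *, l++
l=2 r=18: min(2,7)*16=32 best=85, l++
l=3 r=18: min(14,7)*15=105 best=105 *, r--
l=3 r=17: min(14,10)*14=140 best=140 *, r--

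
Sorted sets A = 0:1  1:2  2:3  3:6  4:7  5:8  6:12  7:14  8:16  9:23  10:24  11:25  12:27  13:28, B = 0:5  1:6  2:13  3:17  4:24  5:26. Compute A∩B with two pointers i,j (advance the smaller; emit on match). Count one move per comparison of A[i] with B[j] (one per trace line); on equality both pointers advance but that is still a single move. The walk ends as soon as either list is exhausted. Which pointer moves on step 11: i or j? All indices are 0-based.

i=0 j=0: 1<5, i++
i=1 j=0: 2<5, i++
i=2 j=0: 3<5, i++
i=3 j=0: 6>5, j++
i=3 j=1: 6==6 emit, i++,j++
i=4 j=2: 7<13, i++
i=5 j=2: 8<13, i++
i=6 j=2: 12<13, i++
i=7 j=2: 14>13, j++
i=7 j=3: 14<17, i++
i=8 j=3: 16<17, i++

i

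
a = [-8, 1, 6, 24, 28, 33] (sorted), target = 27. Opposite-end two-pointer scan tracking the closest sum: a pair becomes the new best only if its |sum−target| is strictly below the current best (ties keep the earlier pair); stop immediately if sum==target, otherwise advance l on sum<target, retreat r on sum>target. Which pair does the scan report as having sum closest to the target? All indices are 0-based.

pair (-8, 33) with sum 25 (|Δ|=2)

[0,5] -8+33=25 d=2 * → l++
[1,5] 1+33=34 d=7 → r--
[1,4] 1+28=29 d=2 → r--
[1,3] 1+24=25 d=2 → l++
[2,3] 6+24=30 d=3 → r--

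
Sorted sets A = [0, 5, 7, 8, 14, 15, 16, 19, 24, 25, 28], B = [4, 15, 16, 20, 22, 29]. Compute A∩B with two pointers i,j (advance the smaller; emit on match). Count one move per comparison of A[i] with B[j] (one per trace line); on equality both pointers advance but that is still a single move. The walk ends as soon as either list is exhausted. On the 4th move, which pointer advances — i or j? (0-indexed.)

i

[i=0,j=0] 0<4 → i++
[i=1,j=0] 5>4 → j++
[i=1,j=1] 5<15 → i++
[i=2,j=1] 7<15 → i++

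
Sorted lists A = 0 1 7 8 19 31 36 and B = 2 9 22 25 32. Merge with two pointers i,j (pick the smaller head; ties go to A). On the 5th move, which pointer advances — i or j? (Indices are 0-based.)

i

i=0 j=0: A[i]=0<=B[j]=2 take 0, i++
i=1 j=0: A[i]=1<=B[j]=2 take 1, i++
i=2 j=0: A[i]=7>B[j]=2 take 2, j++
i=2 j=1: A[i]=7<=B[j]=9 take 7, i++
i=3 j=1: A[i]=8<=B[j]=9 take 8, i++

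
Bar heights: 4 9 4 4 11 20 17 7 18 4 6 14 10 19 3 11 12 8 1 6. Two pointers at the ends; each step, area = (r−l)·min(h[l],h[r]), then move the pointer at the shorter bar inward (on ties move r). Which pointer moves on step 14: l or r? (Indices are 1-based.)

l=1 r=20: min(4,6)*19=76 best=76 *, l++
l=2 r=20: min(9,6)*18=108 best=108 *, r--
l=2 r=19: min(9,1)*17=17 best=108, r--
l=2 r=18: min(9,8)*16=128 best=128 *, r--
l=2 r=17: min(9,12)*15=135 best=135 *, l++
l=3 r=17: min(4,12)*14=56 best=135, l++
l=4 r=17: min(4,12)*13=52 best=135, l++
l=5 r=17: min(11,12)*12=132 best=135, l++
l=6 r=17: min(20,12)*11=132 best=135, r--
l=6 r=16: min(20,11)*10=110 best=135, r--
l=6 r=15: min(20,3)*9=27 best=135, r--
l=6 r=14: min(20,19)*8=152 best=152 *, r--
l=6 r=13: min(20,10)*7=70 best=152, r--
l=6 r=12: min(20,14)*6=84 best=152, r--

r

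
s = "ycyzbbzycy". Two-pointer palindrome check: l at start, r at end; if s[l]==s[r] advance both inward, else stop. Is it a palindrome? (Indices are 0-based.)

l=0 r=9: 'y'=='y', l++,r--
l=1 r=8: 'c'=='c', l++,r--
l=2 r=7: 'y'=='y', l++,r--
l=3 r=6: 'z'=='z', l++,r--
l=4 r=5: 'b'=='b', l++,r--

palindrome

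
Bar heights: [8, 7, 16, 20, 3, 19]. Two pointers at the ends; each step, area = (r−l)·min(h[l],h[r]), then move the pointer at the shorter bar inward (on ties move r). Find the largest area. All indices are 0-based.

max area = 48

[0,5] min(8,19)*5=40 best=40 * → l++
[1,5] min(7,19)*4=28 best=40 → l++
[2,5] min(16,19)*3=48 best=48 * → l++
[3,5] min(20,19)*2=38 best=48 → r--
[3,4] min(20,3)*1=3 best=48 → r--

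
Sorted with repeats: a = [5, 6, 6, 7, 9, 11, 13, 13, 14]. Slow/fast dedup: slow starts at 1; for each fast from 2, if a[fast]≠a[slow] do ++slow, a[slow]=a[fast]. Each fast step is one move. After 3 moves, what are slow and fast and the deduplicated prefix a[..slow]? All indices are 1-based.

slow=3, fast=5, prefix=[5, 6, 7]

slow=1 fast=2: a[fast]=6≠a[slow]=5 write a[2]=6, slow++,fast++
slow=2 fast=3: a[fast]=6=a[slow] dup, fast++
slow=2 fast=4: a[fast]=7≠a[slow]=6 write a[3]=7, slow++,fast++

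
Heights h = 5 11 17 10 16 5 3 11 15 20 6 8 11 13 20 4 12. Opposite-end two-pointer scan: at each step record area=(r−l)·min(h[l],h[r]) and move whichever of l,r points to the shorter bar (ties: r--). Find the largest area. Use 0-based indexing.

max area = 204

l=0 r=16: min(5,12)*16=80 best=80 *, l++
l=1 r=16: min(11,12)*15=165 best=165 *, l++
l=2 r=16: min(17,12)*14=168 best=168 *, r--
l=2 r=15: min(17,4)*13=52 best=168, r--
l=2 r=14: min(17,20)*12=204 best=204 *, l++
l=3 r=14: min(10,20)*11=110 best=204, l++
l=4 r=14: min(16,20)*10=160 best=204, l++
l=5 r=14: min(5,20)*9=45 best=204, l++
l=6 r=14: min(3,20)*8=24 best=204, l++
l=7 r=14: min(11,20)*7=77 best=204, l++
l=8 r=14: min(15,20)*6=90 best=204, l++
l=9 r=14: min(20,20)*5=100 best=204, r--
l=9 r=13: min(20,13)*4=52 best=204, r--
l=9 r=12: min(20,11)*3=33 best=204, r--
l=9 r=11: min(20,8)*2=16 best=204, r--
l=9 r=10: min(20,6)*1=6 best=204, r--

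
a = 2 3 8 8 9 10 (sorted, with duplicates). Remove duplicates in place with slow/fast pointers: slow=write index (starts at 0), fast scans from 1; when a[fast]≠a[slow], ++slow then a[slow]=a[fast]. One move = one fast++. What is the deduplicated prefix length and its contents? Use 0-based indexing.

(s=0,f=1) a[fast]=3≠a[slow]=2 write a[1]=3 → slow++,fast++
(s=1,f=2) a[fast]=8≠a[slow]=3 write a[2]=8 → slow++,fast++
(s=2,f=3) a[fast]=8=a[slow] dup → fast++
(s=2,f=4) a[fast]=9≠a[slow]=8 write a[3]=9 → slow++,fast++
(s=3,f=5) a[fast]=10≠a[slow]=9 write a[4]=10 → slow++,fast++

length 5; prefix = [2, 3, 8, 9, 10]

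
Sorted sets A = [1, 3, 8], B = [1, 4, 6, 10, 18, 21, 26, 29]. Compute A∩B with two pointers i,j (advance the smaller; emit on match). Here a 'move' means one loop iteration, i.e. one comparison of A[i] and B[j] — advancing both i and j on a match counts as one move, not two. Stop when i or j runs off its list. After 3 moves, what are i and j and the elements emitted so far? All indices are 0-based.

i=2, j=2, emitted=[1]

[i=0,j=0] 1==1 emit → i++,j++
[i=1,j=1] 3<4 → i++
[i=2,j=1] 8>4 → j++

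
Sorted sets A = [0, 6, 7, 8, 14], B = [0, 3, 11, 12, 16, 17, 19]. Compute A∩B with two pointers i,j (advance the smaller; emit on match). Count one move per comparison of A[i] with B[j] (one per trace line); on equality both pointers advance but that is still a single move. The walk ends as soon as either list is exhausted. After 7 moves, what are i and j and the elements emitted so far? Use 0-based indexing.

i=4, j=4, emitted=[0]

[i=0,j=0] 0==0 emit → i++,j++
[i=1,j=1] 6>3 → j++
[i=1,j=2] 6<11 → i++
[i=2,j=2] 7<11 → i++
[i=3,j=2] 8<11 → i++
[i=4,j=2] 14>11 → j++
[i=4,j=3] 14>12 → j++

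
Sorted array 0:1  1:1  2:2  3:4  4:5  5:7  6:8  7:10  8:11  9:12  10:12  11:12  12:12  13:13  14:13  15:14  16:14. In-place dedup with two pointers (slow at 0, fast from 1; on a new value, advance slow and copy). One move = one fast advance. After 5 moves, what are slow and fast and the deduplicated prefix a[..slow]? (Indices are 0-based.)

slow=4, fast=6, prefix=[1, 2, 4, 5, 7]

(s=0,f=1) a[fast]=1=a[slow] dup → fast++
(s=0,f=2) a[fast]=2≠a[slow]=1 write a[1]=2 → slow++,fast++
(s=1,f=3) a[fast]=4≠a[slow]=2 write a[2]=4 → slow++,fast++
(s=2,f=4) a[fast]=5≠a[slow]=4 write a[3]=5 → slow++,fast++
(s=3,f=5) a[fast]=7≠a[slow]=5 write a[4]=7 → slow++,fast++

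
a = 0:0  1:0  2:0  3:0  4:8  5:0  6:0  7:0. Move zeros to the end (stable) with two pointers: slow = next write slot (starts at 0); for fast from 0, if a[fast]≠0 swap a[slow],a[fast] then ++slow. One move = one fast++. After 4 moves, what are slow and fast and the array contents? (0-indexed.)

(s=0,f=0) a[fast]=0 → fast++
(s=0,f=1) a[fast]=0 → fast++
(s=0,f=2) a[fast]=0 → fast++
(s=0,f=3) a[fast]=0 → fast++

slow=0, fast=4, a=[0, 0, 0, 0, 8, 0, 0, 0]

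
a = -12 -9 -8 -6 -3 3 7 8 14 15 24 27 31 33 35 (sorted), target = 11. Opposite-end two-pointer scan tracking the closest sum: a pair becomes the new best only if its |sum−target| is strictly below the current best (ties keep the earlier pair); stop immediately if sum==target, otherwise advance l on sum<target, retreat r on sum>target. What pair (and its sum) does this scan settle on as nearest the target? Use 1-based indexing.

[1,15] -12+35=23 d=12 * → r--
[1,14] -12+33=21 d=10 * → r--
[1,13] -12+31=19 d=8 * → r--
[1,12] -12+27=15 d=4 * → r--
[1,11] -12+24=12 d=1 * → r--
[1,10] -12+15=3 d=8 → l++
[2,10] -9+15=6 d=5 → l++
[3,10] -8+15=7 d=4 → l++
[4,10] -6+15=9 d=2 → l++
[5,10] -3+15=12 d=1 → r--
[5,9] -3+14=11 d=0 * → stop

pair (-3, 14) with sum 11 (|Δ|=0)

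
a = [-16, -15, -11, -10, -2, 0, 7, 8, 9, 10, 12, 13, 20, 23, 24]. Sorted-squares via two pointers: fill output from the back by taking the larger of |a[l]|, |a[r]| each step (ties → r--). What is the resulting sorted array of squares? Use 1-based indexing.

l=1 r=15: |-16|<=|24| out[15]=576, r--
l=1 r=14: |-16|<=|23| out[14]=529, r--
l=1 r=13: |-16|<=|20| out[13]=400, r--
l=1 r=12: |-16|>|13| out[12]=256, l++
l=2 r=12: |-15|>|13| out[11]=225, l++
l=3 r=12: |-11|<=|13| out[10]=169, r--
l=3 r=11: |-11|<=|12| out[9]=144, r--
l=3 r=10: |-11|>|10| out[8]=121, l++
l=4 r=10: |-10|<=|10| out[7]=100, r--
l=4 r=9: |-10|>|9| out[6]=100, l++
l=5 r=9: |-2|<=|9| out[5]=81, r--
l=5 r=8: |-2|<=|8| out[4]=64, r--
l=5 r=7: |-2|<=|7| out[3]=49, r--
l=5 r=6: |-2|>|0| out[2]=4, l++
l=6 r=6: |0|<=|0| out[1]=0, r--

[0, 4, 49, 64, 81, 100, 100, 121, 144, 169, 225, 256, 400, 529, 576]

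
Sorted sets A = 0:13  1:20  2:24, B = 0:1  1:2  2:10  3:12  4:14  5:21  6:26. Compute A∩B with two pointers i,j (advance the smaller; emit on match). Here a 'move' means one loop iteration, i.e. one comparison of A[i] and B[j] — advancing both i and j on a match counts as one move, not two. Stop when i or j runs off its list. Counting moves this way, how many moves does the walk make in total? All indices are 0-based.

[i=0,j=0] 13>1 → j++
[i=0,j=1] 13>2 → j++
[i=0,j=2] 13>10 → j++
[i=0,j=3] 13>12 → j++
[i=0,j=4] 13<14 → i++
[i=1,j=4] 20>14 → j++
[i=1,j=5] 20<21 → i++
[i=2,j=5] 24>21 → j++
[i=2,j=6] 24<26 → i++

9 moves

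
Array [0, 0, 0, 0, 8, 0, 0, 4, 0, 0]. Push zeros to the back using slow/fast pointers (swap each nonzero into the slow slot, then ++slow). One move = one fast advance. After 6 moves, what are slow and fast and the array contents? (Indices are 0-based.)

slow=0 fast=0: a[fast]=0, fast++
slow=0 fast=1: a[fast]=0, fast++
slow=0 fast=2: a[fast]=0, fast++
slow=0 fast=3: a[fast]=0, fast++
slow=0 fast=4: a[fast]=8≠0 swap→a[0]=8, slow++,fast++
slow=1 fast=5: a[fast]=0, fast++

slow=1, fast=6, a=[8, 0, 0, 0, 0, 0, 0, 4, 0, 0]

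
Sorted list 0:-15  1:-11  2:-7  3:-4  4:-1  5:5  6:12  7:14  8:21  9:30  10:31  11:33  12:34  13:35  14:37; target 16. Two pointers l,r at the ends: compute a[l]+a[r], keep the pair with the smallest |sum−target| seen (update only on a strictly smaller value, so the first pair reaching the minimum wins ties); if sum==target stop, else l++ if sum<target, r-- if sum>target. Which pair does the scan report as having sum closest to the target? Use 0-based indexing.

pair (-15, 31) with sum 16 (|Δ|=0)

l=0 r=14: -15+37=22 d=6 *, r--
l=0 r=13: -15+35=20 d=4 *, r--
l=0 r=12: -15+34=19 d=3 *, r--
l=0 r=11: -15+33=18 d=2 *, r--
l=0 r=10: -15+31=16 d=0 *, stop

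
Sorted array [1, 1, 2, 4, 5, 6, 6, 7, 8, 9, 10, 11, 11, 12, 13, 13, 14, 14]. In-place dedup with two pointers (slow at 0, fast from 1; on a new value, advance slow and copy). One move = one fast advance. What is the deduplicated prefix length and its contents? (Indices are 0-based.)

length 13; prefix = [1, 2, 4, 5, 6, 7, 8, 9, 10, 11, 12, 13, 14]

slow=0 fast=1: a[fast]=1=a[slow] dup, fast++
slow=0 fast=2: a[fast]=2≠a[slow]=1 write a[1]=2, slow++,fast++
slow=1 fast=3: a[fast]=4≠a[slow]=2 write a[2]=4, slow++,fast++
slow=2 fast=4: a[fast]=5≠a[slow]=4 write a[3]=5, slow++,fast++
slow=3 fast=5: a[fast]=6≠a[slow]=5 write a[4]=6, slow++,fast++
slow=4 fast=6: a[fast]=6=a[slow] dup, fast++
slow=4 fast=7: a[fast]=7≠a[slow]=6 write a[5]=7, slow++,fast++
slow=5 fast=8: a[fast]=8≠a[slow]=7 write a[6]=8, slow++,fast++
slow=6 fast=9: a[fast]=9≠a[slow]=8 write a[7]=9, slow++,fast++
slow=7 fast=10: a[fast]=10≠a[slow]=9 write a[8]=10, slow++,fast++
slow=8 fast=11: a[fast]=11≠a[slow]=10 write a[9]=11, slow++,fast++
slow=9 fast=12: a[fast]=11=a[slow] dup, fast++
slow=9 fast=13: a[fast]=12≠a[slow]=11 write a[10]=12, slow++,fast++
slow=10 fast=14: a[fast]=13≠a[slow]=12 write a[11]=13, slow++,fast++
slow=11 fast=15: a[fast]=13=a[slow] dup, fast++
slow=11 fast=16: a[fast]=14≠a[slow]=13 write a[12]=14, slow++,fast++
slow=12 fast=17: a[fast]=14=a[slow] dup, fast++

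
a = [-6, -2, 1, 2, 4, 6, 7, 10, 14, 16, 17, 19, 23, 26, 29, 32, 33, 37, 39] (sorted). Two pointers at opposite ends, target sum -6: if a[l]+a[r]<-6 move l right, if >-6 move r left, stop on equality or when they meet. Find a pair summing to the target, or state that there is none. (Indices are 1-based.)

[1,19] -6+39=33 >-6 → r--
[1,18] -6+37=31 >-6 → r--
[1,17] -6+33=27 >-6 → r--
[1,16] -6+32=26 >-6 → r--
[1,15] -6+29=23 >-6 → r--
[1,14] -6+26=20 >-6 → r--
[1,13] -6+23=17 >-6 → r--
[1,12] -6+19=13 >-6 → r--
[1,11] -6+17=11 >-6 → r--
[1,10] -6+16=10 >-6 → r--
[1,9] -6+14=8 >-6 → r--
[1,8] -6+10=4 >-6 → r--
[1,7] -6+7=1 >-6 → r--
[1,6] -6+6=0 >-6 → r--
[1,5] -6+4=-2 >-6 → r--
[1,4] -6+2=-4 >-6 → r--
[1,3] -6+1=-5 >-6 → r--
[1,2] -6+-2=-8 <-6 → l++

no pair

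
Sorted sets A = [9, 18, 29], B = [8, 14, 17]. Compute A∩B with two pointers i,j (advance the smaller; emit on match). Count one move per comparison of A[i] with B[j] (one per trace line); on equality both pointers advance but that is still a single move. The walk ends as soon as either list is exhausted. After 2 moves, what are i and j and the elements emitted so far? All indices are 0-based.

i=0 j=0: 9>8, j++
i=0 j=1: 9<14, i++

i=1, j=1, emitted=[]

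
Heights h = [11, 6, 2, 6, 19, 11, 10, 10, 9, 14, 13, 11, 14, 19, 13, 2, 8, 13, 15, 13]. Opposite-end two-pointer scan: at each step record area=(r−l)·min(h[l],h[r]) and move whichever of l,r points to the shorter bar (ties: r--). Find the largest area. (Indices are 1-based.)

l=1 r=20: min(11,13)*19=209 best=209 *, l++
l=2 r=20: min(6,13)*18=108 best=209, l++
l=3 r=20: min(2,13)*17=34 best=209, l++
l=4 r=20: min(6,13)*16=96 best=209, l++
l=5 r=20: min(19,13)*15=195 best=209, r--
l=5 r=19: min(19,15)*14=210 best=210 *, r--
l=5 r=18: min(19,13)*13=169 best=210, r--
l=5 r=17: min(19,8)*12=96 best=210, r--
l=5 r=16: min(19,2)*11=22 best=210, r--
l=5 r=15: min(19,13)*10=130 best=210, r--
l=5 r=14: min(19,19)*9=171 best=210, r--
l=5 r=13: min(19,14)*8=112 best=210, r--
l=5 r=12: min(19,11)*7=77 best=210, r--
l=5 r=11: min(19,13)*6=78 best=210, r--
l=5 r=10: min(19,14)*5=70 best=210, r--
l=5 r=9: min(19,9)*4=36 best=210, r--
l=5 r=8: min(19,10)*3=30 best=210, r--
l=5 r=7: min(19,10)*2=20 best=210, r--
l=5 r=6: min(19,11)*1=11 best=210, r--

max area = 210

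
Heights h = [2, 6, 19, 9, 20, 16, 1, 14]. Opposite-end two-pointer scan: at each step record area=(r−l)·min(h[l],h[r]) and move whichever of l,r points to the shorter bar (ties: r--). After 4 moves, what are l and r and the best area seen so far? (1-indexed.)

l=3, r=6, best area=70

l=1 r=8: min(2,14)*7=14 best=14 *, l++
l=2 r=8: min(6,14)*6=36 best=36 *, l++
l=3 r=8: min(19,14)*5=70 best=70 *, r--
l=3 r=7: min(19,1)*4=4 best=70, r--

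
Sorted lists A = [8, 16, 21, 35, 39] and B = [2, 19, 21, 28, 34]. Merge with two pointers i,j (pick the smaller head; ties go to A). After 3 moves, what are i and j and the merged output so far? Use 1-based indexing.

i=3, j=2, merged so far=[2, 8, 16]

[i=1,j=1] A[i]=8>B[j]=2 take 2 → j++
[i=1,j=2] A[i]=8<=B[j]=19 take 8 → i++
[i=2,j=2] A[i]=16<=B[j]=19 take 16 → i++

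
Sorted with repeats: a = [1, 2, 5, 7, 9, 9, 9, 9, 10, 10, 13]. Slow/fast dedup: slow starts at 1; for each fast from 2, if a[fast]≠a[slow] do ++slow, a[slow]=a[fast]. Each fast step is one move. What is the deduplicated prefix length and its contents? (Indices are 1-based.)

slow=1 fast=2: a[fast]=2≠a[slow]=1 write a[2]=2, slow++,fast++
slow=2 fast=3: a[fast]=5≠a[slow]=2 write a[3]=5, slow++,fast++
slow=3 fast=4: a[fast]=7≠a[slow]=5 write a[4]=7, slow++,fast++
slow=4 fast=5: a[fast]=9≠a[slow]=7 write a[5]=9, slow++,fast++
slow=5 fast=6: a[fast]=9=a[slow] dup, fast++
slow=5 fast=7: a[fast]=9=a[slow] dup, fast++
slow=5 fast=8: a[fast]=9=a[slow] dup, fast++
slow=5 fast=9: a[fast]=10≠a[slow]=9 write a[6]=10, slow++,fast++
slow=6 fast=10: a[fast]=10=a[slow] dup, fast++
slow=6 fast=11: a[fast]=13≠a[slow]=10 write a[7]=13, slow++,fast++

length 7; prefix = [1, 2, 5, 7, 9, 10, 13]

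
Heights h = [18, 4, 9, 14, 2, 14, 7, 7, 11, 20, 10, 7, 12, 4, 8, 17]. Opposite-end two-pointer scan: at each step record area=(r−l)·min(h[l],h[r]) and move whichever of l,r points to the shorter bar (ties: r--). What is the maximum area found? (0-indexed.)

l=0 r=15: min(18,17)*15=255 best=255 *, r--
l=0 r=14: min(18,8)*14=112 best=255, r--
l=0 r=13: min(18,4)*13=52 best=255, r--
l=0 r=12: min(18,12)*12=144 best=255, r--
l=0 r=11: min(18,7)*11=77 best=255, r--
l=0 r=10: min(18,10)*10=100 best=255, r--
l=0 r=9: min(18,20)*9=162 best=255, l++
l=1 r=9: min(4,20)*8=32 best=255, l++
l=2 r=9: min(9,20)*7=63 best=255, l++
l=3 r=9: min(14,20)*6=84 best=255, l++
l=4 r=9: min(2,20)*5=10 best=255, l++
l=5 r=9: min(14,20)*4=56 best=255, l++
l=6 r=9: min(7,20)*3=21 best=255, l++
l=7 r=9: min(7,20)*2=14 best=255, l++
l=8 r=9: min(11,20)*1=11 best=255, l++

max area = 255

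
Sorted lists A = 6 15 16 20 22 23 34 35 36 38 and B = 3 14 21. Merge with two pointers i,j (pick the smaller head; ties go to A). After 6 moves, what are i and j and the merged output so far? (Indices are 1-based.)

i=5, j=3, merged so far=[3, 6, 14, 15, 16, 20]

[i=1,j=1] A[i]=6>B[j]=3 take 3 → j++
[i=1,j=2] A[i]=6<=B[j]=14 take 6 → i++
[i=2,j=2] A[i]=15>B[j]=14 take 14 → j++
[i=2,j=3] A[i]=15<=B[j]=21 take 15 → i++
[i=3,j=3] A[i]=16<=B[j]=21 take 16 → i++
[i=4,j=3] A[i]=20<=B[j]=21 take 20 → i++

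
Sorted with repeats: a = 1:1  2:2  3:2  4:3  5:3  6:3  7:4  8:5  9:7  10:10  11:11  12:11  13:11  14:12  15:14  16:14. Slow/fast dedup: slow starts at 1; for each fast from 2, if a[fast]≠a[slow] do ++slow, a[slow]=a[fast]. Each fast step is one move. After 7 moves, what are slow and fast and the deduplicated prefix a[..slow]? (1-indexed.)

(s=1,f=2) a[fast]=2≠a[slow]=1 write a[2]=2 → slow++,fast++
(s=2,f=3) a[fast]=2=a[slow] dup → fast++
(s=2,f=4) a[fast]=3≠a[slow]=2 write a[3]=3 → slow++,fast++
(s=3,f=5) a[fast]=3=a[slow] dup → fast++
(s=3,f=6) a[fast]=3=a[slow] dup → fast++
(s=3,f=7) a[fast]=4≠a[slow]=3 write a[4]=4 → slow++,fast++
(s=4,f=8) a[fast]=5≠a[slow]=4 write a[5]=5 → slow++,fast++

slow=5, fast=9, prefix=[1, 2, 3, 4, 5]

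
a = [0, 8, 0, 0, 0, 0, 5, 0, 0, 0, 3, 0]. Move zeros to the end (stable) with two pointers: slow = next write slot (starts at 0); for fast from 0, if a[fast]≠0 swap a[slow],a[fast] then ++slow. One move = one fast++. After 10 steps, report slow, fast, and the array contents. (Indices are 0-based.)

(s=0,f=0) a[fast]=0 → fast++
(s=0,f=1) a[fast]=8≠0 swap→a[0]=8 → slow++,fast++
(s=1,f=2) a[fast]=0 → fast++
(s=1,f=3) a[fast]=0 → fast++
(s=1,f=4) a[fast]=0 → fast++
(s=1,f=5) a[fast]=0 → fast++
(s=1,f=6) a[fast]=5≠0 swap→a[1]=5 → slow++,fast++
(s=2,f=7) a[fast]=0 → fast++
(s=2,f=8) a[fast]=0 → fast++
(s=2,f=9) a[fast]=0 → fast++

slow=2, fast=10, a=[8, 5, 0, 0, 0, 0, 0, 0, 0, 0, 3, 0]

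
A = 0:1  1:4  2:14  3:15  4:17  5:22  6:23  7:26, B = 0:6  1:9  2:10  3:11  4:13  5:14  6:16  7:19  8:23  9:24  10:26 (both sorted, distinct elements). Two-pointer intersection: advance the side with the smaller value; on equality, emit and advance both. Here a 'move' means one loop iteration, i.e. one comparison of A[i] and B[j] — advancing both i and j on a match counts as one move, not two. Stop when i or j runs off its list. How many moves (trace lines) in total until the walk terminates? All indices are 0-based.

[i=0,j=0] 1<6 → i++
[i=1,j=0] 4<6 → i++
[i=2,j=0] 14>6 → j++
[i=2,j=1] 14>9 → j++
[i=2,j=2] 14>10 → j++
[i=2,j=3] 14>11 → j++
[i=2,j=4] 14>13 → j++
[i=2,j=5] 14==14 emit → i++,j++
[i=3,j=6] 15<16 → i++
[i=4,j=6] 17>16 → j++
[i=4,j=7] 17<19 → i++
[i=5,j=7] 22>19 → j++
[i=5,j=8] 22<23 → i++
[i=6,j=8] 23==23 emit → i++,j++
[i=7,j=9] 26>24 → j++
[i=7,j=10] 26==26 emit → i++,j++

16 moves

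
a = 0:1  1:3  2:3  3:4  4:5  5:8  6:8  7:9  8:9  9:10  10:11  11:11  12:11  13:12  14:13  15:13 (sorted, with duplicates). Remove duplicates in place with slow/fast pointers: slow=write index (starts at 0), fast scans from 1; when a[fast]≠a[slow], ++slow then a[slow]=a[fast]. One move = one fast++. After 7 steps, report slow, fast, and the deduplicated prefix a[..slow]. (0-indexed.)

slow=0 fast=1: a[fast]=3≠a[slow]=1 write a[1]=3, slow++,fast++
slow=1 fast=2: a[fast]=3=a[slow] dup, fast++
slow=1 fast=3: a[fast]=4≠a[slow]=3 write a[2]=4, slow++,fast++
slow=2 fast=4: a[fast]=5≠a[slow]=4 write a[3]=5, slow++,fast++
slow=3 fast=5: a[fast]=8≠a[slow]=5 write a[4]=8, slow++,fast++
slow=4 fast=6: a[fast]=8=a[slow] dup, fast++
slow=4 fast=7: a[fast]=9≠a[slow]=8 write a[5]=9, slow++,fast++

slow=5, fast=8, prefix=[1, 3, 4, 5, 8, 9]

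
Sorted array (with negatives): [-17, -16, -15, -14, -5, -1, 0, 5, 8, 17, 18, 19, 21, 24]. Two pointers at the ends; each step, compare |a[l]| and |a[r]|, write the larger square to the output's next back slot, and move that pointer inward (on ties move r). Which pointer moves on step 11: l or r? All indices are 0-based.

r

l=0 r=13: |-17|<=|24| out[13]=576, r--
l=0 r=12: |-17|<=|21| out[12]=441, r--
l=0 r=11: |-17|<=|19| out[11]=361, r--
l=0 r=10: |-17|<=|18| out[10]=324, r--
l=0 r=9: |-17|<=|17| out[9]=289, r--
l=0 r=8: |-17|>|8| out[8]=289, l++
l=1 r=8: |-16|>|8| out[7]=256, l++
l=2 r=8: |-15|>|8| out[6]=225, l++
l=3 r=8: |-14|>|8| out[5]=196, l++
l=4 r=8: |-5|<=|8| out[4]=64, r--
l=4 r=7: |-5|<=|5| out[3]=25, r--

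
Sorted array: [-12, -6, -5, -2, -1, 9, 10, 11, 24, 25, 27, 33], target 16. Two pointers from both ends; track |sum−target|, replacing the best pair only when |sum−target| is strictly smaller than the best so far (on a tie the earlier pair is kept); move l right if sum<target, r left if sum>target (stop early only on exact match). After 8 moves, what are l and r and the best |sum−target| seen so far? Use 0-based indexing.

l=4, r=7, best |Δ|=1

[0,11] -12+33=21 d=5 * → r--
[0,10] -12+27=15 d=1 * → l++
[1,10] -6+27=21 d=5 → r--
[1,9] -6+25=19 d=3 → r--
[1,8] -6+24=18 d=2 → r--
[1,7] -6+11=5 d=11 → l++
[2,7] -5+11=6 d=10 → l++
[3,7] -2+11=9 d=7 → l++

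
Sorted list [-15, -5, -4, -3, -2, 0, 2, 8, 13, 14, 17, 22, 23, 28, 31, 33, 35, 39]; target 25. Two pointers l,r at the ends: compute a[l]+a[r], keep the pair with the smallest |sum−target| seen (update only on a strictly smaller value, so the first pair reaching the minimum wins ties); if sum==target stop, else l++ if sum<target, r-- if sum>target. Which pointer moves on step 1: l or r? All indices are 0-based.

[0,17] -15+39=24 d=1 * → l++

l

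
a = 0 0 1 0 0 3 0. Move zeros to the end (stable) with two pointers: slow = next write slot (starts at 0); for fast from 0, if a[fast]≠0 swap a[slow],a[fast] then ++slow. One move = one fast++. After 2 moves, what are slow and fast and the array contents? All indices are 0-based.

slow=0, fast=2, a=[0, 0, 1, 0, 0, 3, 0]

(s=0,f=0) a[fast]=0 → fast++
(s=0,f=1) a[fast]=0 → fast++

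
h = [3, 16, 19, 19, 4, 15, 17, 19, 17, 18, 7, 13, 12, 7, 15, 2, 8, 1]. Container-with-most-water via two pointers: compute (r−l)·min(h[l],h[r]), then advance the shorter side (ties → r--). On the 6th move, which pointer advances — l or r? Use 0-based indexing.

r

l=0 r=17: min(3,1)*17=17 best=17 *, r--
l=0 r=16: min(3,8)*16=48 best=48 *, l++
l=1 r=16: min(16,8)*15=120 best=120 *, r--
l=1 r=15: min(16,2)*14=28 best=120, r--
l=1 r=14: min(16,15)*13=195 best=195 *, r--
l=1 r=13: min(16,7)*12=84 best=195, r--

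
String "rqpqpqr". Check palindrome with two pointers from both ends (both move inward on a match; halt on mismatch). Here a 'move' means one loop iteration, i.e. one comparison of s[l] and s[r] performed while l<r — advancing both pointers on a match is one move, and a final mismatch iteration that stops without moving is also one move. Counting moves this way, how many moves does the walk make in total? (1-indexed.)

3 moves

[1,7] 'r'=='r' → l++,r--
[2,6] 'q'=='q' → l++,r--
[3,5] 'p'=='p' → l++,r--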